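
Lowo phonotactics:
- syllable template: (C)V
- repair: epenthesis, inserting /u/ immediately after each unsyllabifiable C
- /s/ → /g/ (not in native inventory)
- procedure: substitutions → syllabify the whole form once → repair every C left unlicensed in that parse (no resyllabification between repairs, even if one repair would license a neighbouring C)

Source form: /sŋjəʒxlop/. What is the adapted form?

Substitution: /s/ → /g/, giving /gŋjəʒxlop/.
Under (C)V, the unsyllabifiable consonants are /g/, /ŋ/, /ʒ/, /x/, /p/ (no codas are permitted; onsets are limited to one consonant).
Each unlicensed consonant becomes the onset of a new syllable: /g/ → /gu/, /ŋ/ → /ŋu/, /ʒ/ → /ʒu/, /x/ → /xu/, /p/ → /pu/.

guŋujəʒuxulopu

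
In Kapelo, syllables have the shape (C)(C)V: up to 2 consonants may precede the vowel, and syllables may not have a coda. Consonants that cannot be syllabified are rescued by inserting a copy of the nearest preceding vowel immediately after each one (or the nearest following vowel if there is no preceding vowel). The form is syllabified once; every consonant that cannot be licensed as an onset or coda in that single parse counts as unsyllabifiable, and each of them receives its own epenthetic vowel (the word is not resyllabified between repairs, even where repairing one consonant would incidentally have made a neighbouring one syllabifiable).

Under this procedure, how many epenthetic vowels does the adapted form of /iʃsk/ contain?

The unsyllabifiable consonants are /ʃ/, /s/, /k/; each receives one epenthetic vowel.

3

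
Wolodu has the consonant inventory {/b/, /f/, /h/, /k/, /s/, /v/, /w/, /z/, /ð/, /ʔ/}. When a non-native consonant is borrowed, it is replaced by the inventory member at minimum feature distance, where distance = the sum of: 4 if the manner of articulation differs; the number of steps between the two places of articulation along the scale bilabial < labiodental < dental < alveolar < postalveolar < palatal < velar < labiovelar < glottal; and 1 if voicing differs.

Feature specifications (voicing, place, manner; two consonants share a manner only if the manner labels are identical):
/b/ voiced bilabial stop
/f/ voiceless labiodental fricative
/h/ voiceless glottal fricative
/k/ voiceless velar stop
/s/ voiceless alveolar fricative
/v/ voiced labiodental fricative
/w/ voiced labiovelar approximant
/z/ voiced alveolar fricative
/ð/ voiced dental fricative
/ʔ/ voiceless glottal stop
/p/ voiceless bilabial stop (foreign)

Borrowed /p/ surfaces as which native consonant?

/b/ is closest: same manner (stop), place distance 0 (bilabial→bilabial), voicing differs (+1); total 1. Next closest is /f/ at distance 5.

b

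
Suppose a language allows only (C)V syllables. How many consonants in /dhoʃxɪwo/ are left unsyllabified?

2

Syllabifying with onset maximization leaves /d/, /ʃ/ stranded (no codas are permitted; onsets are limited to one consonant).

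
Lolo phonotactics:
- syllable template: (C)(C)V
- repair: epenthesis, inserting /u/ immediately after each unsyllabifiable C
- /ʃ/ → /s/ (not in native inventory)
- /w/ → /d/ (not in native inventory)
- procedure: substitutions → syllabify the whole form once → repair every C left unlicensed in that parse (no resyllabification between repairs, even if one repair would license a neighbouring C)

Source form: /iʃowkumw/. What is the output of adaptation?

isodkumudu

Substitution: /ʃ/ → /s/, /w/ → /d/, giving /isodkumd/.
Under (C)(C)V, the unsyllabifiable consonants are /m/, /d/ (no codas are permitted; onsets may contain at most 2 consonants).
Epenthesis after each stranded consonant: /m/ → /mu/, /d/ → /du/.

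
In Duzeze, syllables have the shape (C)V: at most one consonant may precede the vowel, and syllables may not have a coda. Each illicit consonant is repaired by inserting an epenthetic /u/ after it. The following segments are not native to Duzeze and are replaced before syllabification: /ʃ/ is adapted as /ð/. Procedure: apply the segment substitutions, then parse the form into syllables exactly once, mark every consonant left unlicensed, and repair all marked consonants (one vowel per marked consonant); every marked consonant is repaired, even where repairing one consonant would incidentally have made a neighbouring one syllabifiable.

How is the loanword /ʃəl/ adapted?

ðəlu

Substitution: /ʃ/ → /ð/, giving /ðəl/.
Syllabifying with onset maximization leaves /l/ stranded (no codas are permitted; onsets are limited to one consonant).
Inserting the epenthetic vowel yields /l/ → /lu/.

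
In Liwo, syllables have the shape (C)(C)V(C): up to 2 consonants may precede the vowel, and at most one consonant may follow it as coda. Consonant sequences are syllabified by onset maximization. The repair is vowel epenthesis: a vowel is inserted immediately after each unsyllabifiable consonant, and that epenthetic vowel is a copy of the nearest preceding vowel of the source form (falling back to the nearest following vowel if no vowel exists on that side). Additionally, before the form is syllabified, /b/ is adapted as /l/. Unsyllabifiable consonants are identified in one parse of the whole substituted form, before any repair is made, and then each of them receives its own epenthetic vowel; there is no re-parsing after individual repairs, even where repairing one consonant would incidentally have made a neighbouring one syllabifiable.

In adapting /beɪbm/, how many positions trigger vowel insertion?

1

After substitution the input is /leɪlm/.
The unsyllabifiable consonants are /m/; each receives one epenthetic vowel.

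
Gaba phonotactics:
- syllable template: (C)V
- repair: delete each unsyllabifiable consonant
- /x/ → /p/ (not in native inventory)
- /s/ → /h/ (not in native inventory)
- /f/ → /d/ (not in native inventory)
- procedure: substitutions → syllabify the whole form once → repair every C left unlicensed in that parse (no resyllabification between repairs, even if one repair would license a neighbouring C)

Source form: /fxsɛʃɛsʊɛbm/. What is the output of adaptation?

hɛʃɛhʊɛ

Substitution: /f/ → /d/, /x/ → /p/, /s/ → /h/, giving /dphɛʃɛhʊɛbm/.
Under (C)V, the unsyllabifiable consonants are /d/, /p/, /b/, /m/ (no codas are permitted; onsets are limited to one consonant).
Deleting the stranded consonants removes /d/, /p/, /b/, /m/.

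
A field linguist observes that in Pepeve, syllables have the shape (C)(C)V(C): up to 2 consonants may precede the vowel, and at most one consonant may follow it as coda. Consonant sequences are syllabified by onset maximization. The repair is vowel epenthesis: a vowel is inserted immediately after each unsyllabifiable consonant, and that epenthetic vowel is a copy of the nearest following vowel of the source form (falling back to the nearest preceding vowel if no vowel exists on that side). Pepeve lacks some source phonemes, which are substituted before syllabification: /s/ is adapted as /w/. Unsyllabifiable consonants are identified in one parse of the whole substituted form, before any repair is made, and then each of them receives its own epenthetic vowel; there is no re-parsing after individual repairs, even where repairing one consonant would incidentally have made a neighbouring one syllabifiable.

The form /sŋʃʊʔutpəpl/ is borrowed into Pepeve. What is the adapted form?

wʊŋʃʊʔutpəplə

Substitution: /s/ → /w/, giving /wŋʃʊʔutpəpl/.
The consonants /w/, /l/ cannot be parsed into a legal (C)(C)V(C) syllable (at most one coda consonant is licensed; onsets may contain at most 2 consonants).
Epenthesis after each stranded consonant: /w/ → /wʊ/, /l/ → /lə/.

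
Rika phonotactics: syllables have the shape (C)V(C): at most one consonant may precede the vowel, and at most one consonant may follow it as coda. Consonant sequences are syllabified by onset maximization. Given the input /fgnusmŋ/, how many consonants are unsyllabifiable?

4

Syllabifying with onset maximization leaves /f/, /g/, /m/, /ŋ/ stranded (at most one coda consonant is licensed; onsets are limited to one consonant).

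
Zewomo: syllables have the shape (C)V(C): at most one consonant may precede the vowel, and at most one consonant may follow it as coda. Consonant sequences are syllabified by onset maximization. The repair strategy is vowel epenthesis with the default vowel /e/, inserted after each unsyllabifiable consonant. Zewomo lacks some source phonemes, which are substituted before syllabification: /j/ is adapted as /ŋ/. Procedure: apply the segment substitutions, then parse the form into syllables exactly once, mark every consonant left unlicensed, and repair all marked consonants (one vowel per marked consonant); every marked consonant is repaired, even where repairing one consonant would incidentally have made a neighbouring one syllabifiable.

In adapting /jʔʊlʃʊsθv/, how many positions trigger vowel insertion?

After substitution the input is /ŋʔʊlʃʊsθv/.
The unsyllabifiable consonants are /ŋ/, /θ/, /v/; each receives one epenthetic vowel.

3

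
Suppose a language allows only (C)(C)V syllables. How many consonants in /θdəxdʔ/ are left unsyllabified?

3

Syllabifying with onset maximization leaves /x/, /d/, /ʔ/ stranded (no codas are permitted; onsets may contain at most 2 consonants).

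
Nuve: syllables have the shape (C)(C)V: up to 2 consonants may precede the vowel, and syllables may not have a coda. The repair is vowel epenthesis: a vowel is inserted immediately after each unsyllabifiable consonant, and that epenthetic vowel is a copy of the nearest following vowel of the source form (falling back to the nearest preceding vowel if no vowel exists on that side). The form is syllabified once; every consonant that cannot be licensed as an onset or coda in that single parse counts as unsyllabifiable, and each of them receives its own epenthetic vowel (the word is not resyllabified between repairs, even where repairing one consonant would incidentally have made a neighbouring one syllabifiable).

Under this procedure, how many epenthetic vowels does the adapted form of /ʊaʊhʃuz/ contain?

1

The unsyllabifiable consonants are /z/; each receives one epenthetic vowel.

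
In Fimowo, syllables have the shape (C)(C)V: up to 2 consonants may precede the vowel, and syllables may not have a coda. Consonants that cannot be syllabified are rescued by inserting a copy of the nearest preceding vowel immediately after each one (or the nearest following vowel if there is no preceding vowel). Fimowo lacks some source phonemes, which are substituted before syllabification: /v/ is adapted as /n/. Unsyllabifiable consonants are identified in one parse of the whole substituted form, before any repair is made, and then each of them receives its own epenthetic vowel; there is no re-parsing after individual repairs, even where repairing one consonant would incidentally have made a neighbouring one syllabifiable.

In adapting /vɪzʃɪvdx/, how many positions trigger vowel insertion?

After substitution the input is /nɪzʃɪndx/.
The unsyllabifiable consonants are /n/, /d/, /x/; each receives one epenthetic vowel.

3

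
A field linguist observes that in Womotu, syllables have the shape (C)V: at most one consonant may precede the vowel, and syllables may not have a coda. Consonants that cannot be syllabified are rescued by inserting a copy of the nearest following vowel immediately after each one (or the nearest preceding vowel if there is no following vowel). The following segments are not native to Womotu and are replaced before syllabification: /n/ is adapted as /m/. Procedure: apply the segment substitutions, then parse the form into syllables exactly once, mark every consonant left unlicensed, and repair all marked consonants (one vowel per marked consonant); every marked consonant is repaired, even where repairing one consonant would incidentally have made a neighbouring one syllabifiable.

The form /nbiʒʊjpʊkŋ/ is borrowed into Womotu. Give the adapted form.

Substitution: /n/ → /m/, giving /mbiʒʊjpʊkŋ/.
The consonants /m/, /j/, /k/, /ŋ/ cannot be parsed into a legal (C)V syllable (no codas are permitted; onsets are limited to one consonant).
Inserting the epenthetic vowel yields /m/ → /mi/, /j/ → /jʊ/, /k/ → /kʊ/, /ŋ/ → /ŋʊ/.

mibiʒʊjʊpʊkʊŋʊ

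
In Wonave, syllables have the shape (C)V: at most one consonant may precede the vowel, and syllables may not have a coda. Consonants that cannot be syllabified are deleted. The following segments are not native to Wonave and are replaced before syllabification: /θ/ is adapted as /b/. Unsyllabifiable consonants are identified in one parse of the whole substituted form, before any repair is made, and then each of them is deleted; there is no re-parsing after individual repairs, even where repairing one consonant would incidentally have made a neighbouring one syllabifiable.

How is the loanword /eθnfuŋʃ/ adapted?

Substitution: /θ/ → /b/, giving /ebnfuŋʃ/.
Syllabifying with onset maximization leaves /b/, /n/, /ŋ/, /ʃ/ stranded (no codas are permitted; onsets are limited to one consonant).
Deletion applies to /b/, /n/, /ŋ/, /ʃ/.

efu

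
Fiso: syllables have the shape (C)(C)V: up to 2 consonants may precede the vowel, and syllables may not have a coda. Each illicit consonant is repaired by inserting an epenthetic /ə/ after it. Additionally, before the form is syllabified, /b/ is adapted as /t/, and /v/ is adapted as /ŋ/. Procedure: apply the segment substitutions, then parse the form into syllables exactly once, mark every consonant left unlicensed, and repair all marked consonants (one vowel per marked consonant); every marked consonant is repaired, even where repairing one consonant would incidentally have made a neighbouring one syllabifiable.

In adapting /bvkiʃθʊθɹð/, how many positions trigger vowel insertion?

After substitution the input is /tŋkiʃθʊθɹð/.
The unsyllabifiable consonants are /t/, /θ/, /ɹ/, /ð/; each receives one epenthetic vowel.

4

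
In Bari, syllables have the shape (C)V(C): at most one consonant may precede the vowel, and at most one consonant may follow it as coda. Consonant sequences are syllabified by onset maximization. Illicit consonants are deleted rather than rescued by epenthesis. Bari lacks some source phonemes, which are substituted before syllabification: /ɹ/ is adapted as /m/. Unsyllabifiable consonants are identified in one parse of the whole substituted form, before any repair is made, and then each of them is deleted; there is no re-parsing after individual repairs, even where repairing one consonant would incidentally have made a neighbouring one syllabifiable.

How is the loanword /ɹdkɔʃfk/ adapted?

kɔʃ

Substitution: /ɹ/ → /m/, giving /mdkɔʃfk/.
The consonants /m/, /d/, /f/, /k/ cannot be parsed into a legal (C)V(C) syllable (at most one coda consonant is licensed; onsets are limited to one consonant).
Each unlicensed consonant is deleted: /m/, /d/, /f/, /k/.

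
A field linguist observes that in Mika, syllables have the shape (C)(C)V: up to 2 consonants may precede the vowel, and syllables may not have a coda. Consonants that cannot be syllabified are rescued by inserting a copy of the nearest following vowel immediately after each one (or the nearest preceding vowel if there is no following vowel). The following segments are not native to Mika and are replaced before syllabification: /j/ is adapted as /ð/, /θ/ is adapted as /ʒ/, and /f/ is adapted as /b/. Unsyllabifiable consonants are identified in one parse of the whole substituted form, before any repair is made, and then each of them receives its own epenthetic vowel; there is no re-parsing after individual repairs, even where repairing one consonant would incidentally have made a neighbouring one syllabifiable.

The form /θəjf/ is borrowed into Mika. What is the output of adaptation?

Substitution: /θ/ → /ʒ/, /j/ → /ð/, /f/ → /b/, giving /ʒəðb/.
Under (C)(C)V, the unsyllabifiable consonants are /ð/, /b/ (no codas are permitted; onsets may contain at most 2 consonants).
Epenthesis after each stranded consonant: /ð/ → /ðə/, /b/ → /bə/.

ʒəðəbə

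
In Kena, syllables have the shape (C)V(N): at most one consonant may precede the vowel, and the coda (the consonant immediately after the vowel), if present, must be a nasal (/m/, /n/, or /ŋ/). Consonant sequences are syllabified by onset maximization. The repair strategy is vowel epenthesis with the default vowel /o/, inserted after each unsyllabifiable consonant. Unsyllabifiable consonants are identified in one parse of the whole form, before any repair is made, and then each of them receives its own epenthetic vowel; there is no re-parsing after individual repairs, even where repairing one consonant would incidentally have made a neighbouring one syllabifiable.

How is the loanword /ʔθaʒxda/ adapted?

Syllabifying with onset maximization leaves /ʔ/, /ʒ/, /x/ stranded (only a nasal (/m/, /n/, or /ŋ/) is licensed in coda position; onsets are limited to one consonant).
Epenthesis after each stranded consonant: /ʔ/ → /ʔo/, /ʒ/ → /ʒo/, /x/ → /xo/.

ʔoθaʒoxoda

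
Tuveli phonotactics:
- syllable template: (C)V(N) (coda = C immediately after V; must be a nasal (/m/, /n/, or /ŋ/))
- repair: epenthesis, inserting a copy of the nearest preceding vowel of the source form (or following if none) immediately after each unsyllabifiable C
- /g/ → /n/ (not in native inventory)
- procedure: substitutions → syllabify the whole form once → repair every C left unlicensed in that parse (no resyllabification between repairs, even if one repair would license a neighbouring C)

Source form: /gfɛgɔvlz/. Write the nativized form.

nɛfɛnɔvɔlɔzɔ

Substitution: /g/ → /n/, giving /nfɛnɔvlz/.
Under (C)V(N), the unsyllabifiable consonants are /n/, /v/, /l/, /z/ (only a nasal (/m/, /n/, or /ŋ/) is licensed in coda position; onsets are limited to one consonant).
Inserting the epenthetic vowel yields /n/ → /nɛ/, /v/ → /vɔ/, /l/ → /lɔ/, /z/ → /zɔ/.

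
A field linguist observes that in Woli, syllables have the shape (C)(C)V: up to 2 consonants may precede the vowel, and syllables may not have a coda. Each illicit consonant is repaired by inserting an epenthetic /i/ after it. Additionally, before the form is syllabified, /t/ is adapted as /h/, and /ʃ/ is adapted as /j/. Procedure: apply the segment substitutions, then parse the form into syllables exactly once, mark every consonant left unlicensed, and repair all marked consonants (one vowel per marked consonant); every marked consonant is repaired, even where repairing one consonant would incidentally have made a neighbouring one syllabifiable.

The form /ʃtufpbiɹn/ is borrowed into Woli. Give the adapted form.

jhufipbiɹini

Substitution: /ʃ/ → /j/, /t/ → /h/, giving /jhufpbiɹn/.
Syllabifying with onset maximization leaves /f/, /ɹ/, /n/ stranded (no codas are permitted; onsets may contain at most 2 consonants).
Inserting the epenthetic vowel yields /f/ → /fi/, /ɹ/ → /ɹi/, /n/ → /ni/.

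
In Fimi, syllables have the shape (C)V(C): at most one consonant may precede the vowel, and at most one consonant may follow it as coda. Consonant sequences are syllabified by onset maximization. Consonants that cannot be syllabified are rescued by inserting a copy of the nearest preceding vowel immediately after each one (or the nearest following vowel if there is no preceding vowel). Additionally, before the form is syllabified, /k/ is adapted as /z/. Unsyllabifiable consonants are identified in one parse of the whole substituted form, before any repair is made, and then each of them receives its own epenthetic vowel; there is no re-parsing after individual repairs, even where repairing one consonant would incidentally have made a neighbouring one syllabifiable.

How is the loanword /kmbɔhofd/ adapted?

zɔmɔbɔhofdo

Substitution: /k/ → /z/, giving /zmbɔhofd/.
The consonants /z/, /m/, /d/ cannot be parsed into a legal (C)V(C) syllable (at most one coda consonant is licensed; onsets are limited to one consonant).
Each unlicensed consonant becomes the onset of a new syllable: /z/ → /zɔ/, /m/ → /mɔ/, /d/ → /do/.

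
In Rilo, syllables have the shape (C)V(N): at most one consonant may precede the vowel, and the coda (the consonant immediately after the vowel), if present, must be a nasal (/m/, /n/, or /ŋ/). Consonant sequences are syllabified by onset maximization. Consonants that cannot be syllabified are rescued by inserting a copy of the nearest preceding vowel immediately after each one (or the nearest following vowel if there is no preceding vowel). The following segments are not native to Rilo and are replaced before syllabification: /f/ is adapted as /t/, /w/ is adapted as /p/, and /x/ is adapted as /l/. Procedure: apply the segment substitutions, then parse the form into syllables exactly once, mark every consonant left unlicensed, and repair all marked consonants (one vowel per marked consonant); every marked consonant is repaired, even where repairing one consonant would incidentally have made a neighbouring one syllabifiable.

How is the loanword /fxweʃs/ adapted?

Substitution: /f/ → /t/, /x/ → /l/, /w/ → /p/, giving /tlpeʃs/.
Syllabifying with onset maximization leaves /t/, /l/, /ʃ/, /s/ stranded (only a nasal (/m/, /n/, or /ŋ/) is licensed in coda position; onsets are limited to one consonant).
Inserting the epenthetic vowel yields /t/ → /te/, /l/ → /le/, /ʃ/ → /ʃe/, /s/ → /se/.

telepeʃese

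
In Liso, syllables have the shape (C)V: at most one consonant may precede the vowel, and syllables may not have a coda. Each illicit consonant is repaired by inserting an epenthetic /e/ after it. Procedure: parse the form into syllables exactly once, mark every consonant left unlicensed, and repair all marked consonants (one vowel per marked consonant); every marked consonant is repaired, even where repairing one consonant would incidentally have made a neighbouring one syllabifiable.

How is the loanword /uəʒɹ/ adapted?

uəʒeɹe

The consonants /ʒ/, /ɹ/ cannot be parsed into a legal (C)V syllable (no codas are permitted; onsets are limited to one consonant).
Each unlicensed consonant becomes the onset of a new syllable: /ʒ/ → /ʒe/, /ɹ/ → /ɹe/.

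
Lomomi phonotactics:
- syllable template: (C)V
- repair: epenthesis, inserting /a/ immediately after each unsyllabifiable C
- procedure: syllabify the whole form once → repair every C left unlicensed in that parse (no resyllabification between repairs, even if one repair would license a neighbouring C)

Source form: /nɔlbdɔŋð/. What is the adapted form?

nɔlabadɔŋaða

The consonants /l/, /b/, /ŋ/, /ð/ cannot be parsed into a legal (C)V syllable (no codas are permitted; onsets are limited to one consonant).
Epenthesis after each stranded consonant: /l/ → /la/, /b/ → /ba/, /ŋ/ → /ŋa/, /ð/ → /ða/.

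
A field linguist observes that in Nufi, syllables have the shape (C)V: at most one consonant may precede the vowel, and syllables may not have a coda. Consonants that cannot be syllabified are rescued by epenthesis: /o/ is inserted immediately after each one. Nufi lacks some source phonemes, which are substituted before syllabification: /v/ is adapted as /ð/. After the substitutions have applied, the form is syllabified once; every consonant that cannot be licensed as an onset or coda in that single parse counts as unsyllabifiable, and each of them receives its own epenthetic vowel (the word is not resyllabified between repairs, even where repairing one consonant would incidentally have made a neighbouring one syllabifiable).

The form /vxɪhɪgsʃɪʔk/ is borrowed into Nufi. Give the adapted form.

ðoxɪhɪgosoʃɪʔoko

Substitution: /v/ → /ð/, giving /ðxɪhɪgsʃɪʔk/.
Under (C)V, the unsyllabifiable consonants are /ð/, /g/, /s/, /ʔ/, /k/ (no codas are permitted; onsets are limited to one consonant).
Each unlicensed consonant becomes the onset of a new syllable: /ð/ → /ðo/, /g/ → /go/, /s/ → /so/, /ʔ/ → /ʔo/, /k/ → /ko/.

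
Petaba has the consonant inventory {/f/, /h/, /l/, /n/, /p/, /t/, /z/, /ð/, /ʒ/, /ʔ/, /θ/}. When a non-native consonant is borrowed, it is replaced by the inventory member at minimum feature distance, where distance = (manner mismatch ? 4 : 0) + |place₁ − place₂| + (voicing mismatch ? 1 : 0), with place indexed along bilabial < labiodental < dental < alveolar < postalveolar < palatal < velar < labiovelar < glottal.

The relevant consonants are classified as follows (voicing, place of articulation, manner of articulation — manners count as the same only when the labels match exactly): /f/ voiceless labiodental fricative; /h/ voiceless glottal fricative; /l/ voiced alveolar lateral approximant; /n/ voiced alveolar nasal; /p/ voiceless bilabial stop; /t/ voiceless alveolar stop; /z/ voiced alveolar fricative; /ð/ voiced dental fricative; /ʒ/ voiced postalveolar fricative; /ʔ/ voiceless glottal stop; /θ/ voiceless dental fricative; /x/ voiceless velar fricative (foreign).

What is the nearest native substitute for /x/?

h

/h/ is closest: same manner (fricative), place distance 2 (velar→glottal), same voicing; total 2. Next closest is /ʒ/ at distance 3.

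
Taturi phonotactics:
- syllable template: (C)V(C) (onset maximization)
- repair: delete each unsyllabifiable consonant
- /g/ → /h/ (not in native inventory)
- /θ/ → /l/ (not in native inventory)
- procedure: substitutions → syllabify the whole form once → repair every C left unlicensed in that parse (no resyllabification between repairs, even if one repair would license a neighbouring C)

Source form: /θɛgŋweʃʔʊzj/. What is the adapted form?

lɛhweʃʔʊz

Substitution: /θ/ → /l/, /g/ → /h/, giving /lɛhŋweʃʔʊzj/.
Under (C)V(C), the unsyllabifiable consonants are /ŋ/, /j/ (at most one coda consonant is licensed; onsets are limited to one consonant).
Deletion applies to /ŋ/, /j/.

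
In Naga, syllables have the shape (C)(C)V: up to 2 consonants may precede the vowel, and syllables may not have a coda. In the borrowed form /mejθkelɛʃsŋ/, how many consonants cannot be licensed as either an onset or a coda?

4

Syllabifying with onset maximization leaves /j/, /ʃ/, /s/, /ŋ/ stranded (no codas are permitted; onsets may contain at most 2 consonants).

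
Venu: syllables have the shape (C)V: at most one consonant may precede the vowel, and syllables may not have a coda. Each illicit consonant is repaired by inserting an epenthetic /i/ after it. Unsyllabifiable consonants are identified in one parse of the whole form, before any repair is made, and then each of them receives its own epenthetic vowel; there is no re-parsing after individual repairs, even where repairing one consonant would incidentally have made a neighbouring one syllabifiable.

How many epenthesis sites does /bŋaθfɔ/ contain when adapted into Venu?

The unsyllabifiable consonants are /b/, /θ/; each receives one epenthetic vowel.

2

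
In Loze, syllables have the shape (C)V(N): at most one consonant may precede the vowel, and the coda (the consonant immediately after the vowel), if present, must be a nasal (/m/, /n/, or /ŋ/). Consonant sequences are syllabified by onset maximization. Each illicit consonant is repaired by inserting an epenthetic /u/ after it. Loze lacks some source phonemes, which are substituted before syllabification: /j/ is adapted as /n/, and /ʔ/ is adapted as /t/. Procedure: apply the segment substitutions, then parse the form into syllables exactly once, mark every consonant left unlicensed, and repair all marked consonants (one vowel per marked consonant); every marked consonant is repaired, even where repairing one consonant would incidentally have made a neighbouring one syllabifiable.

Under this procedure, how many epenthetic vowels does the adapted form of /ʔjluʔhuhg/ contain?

After substitution the input is /tnluthuhg/.
The unsyllabifiable consonants are /t/, /n/, /t/, /h/, /g/; each receives one epenthetic vowel.

5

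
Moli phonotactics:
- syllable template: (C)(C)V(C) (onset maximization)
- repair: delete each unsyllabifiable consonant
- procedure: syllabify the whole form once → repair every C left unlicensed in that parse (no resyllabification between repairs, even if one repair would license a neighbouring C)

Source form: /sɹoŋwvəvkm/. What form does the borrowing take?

sɹoŋwvəv

Syllabifying with onset maximization leaves /k/, /m/ stranded (at most one coda consonant is licensed; onsets may contain at most 2 consonants).
Deletion applies to /k/, /m/.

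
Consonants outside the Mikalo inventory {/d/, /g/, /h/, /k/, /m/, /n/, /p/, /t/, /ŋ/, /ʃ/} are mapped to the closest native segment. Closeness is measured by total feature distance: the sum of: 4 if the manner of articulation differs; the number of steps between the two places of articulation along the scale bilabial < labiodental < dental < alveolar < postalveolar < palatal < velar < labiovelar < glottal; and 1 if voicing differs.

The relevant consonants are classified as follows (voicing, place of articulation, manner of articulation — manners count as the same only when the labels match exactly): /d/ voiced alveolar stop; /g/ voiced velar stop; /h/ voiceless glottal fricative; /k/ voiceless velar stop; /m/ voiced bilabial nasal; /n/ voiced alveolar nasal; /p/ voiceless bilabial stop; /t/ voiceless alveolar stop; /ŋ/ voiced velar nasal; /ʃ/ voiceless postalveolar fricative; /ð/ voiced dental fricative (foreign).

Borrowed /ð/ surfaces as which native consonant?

/ʃ/ is closest: same manner (fricative), place distance 2 (dental→postalveolar), voicing differs (+1); total 3. Next closest is /d/ at distance 5.

ʃ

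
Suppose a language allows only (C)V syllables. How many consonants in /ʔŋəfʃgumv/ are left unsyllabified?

5

The consonants /ʔ/, /f/, /ʃ/, /m/, /v/ cannot be parsed into a legal (C)V syllable (no codas are permitted; onsets are limited to one consonant).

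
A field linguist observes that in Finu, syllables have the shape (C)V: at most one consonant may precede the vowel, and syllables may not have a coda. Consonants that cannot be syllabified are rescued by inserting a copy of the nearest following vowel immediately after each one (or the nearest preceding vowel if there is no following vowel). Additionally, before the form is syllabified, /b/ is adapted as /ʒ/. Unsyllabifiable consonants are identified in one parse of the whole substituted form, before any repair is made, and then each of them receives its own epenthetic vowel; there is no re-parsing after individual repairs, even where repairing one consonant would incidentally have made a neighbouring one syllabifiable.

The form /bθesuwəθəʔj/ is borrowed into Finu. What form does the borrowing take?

ʒeθesuwəθəʔəjə

Substitution: /b/ → /ʒ/, giving /ʒθesuwəθəʔj/.
Syllabifying with onset maximization leaves /ʒ/, /ʔ/, /j/ stranded (no codas are permitted; onsets are limited to one consonant).
Inserting the epenthetic vowel yields /ʒ/ → /ʒe/, /ʔ/ → /ʔə/, /j/ → /jə/.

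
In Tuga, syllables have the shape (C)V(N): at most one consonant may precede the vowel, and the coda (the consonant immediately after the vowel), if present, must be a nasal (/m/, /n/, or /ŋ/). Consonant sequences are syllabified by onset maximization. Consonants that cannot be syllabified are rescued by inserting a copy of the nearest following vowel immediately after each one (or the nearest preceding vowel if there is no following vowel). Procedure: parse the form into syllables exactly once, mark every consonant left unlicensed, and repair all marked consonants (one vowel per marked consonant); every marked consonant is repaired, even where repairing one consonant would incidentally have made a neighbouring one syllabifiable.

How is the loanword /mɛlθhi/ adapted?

mɛliθihi

Under (C)V(N), the unsyllabifiable consonants are /l/, /θ/ (only a nasal (/m/, /n/, or /ŋ/) is licensed in coda position; onsets are limited to one consonant).
Inserting the epenthetic vowel yields /l/ → /li/, /θ/ → /θi/.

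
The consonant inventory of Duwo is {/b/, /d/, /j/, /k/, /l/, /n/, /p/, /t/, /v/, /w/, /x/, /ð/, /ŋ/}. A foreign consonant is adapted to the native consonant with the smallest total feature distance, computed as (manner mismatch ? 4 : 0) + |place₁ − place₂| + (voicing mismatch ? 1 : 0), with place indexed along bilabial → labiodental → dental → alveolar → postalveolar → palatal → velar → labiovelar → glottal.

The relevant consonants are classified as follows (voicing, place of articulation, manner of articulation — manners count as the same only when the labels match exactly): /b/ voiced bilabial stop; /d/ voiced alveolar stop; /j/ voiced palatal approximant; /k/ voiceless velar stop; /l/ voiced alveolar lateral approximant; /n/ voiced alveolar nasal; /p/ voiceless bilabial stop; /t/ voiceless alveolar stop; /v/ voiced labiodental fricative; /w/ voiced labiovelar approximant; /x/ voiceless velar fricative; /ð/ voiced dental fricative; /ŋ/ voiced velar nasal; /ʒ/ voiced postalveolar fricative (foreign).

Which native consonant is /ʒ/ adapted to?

ð

/ð/ is closest: same manner (fricative), place distance 2 (postalveolar→dental), same voicing; total 2. Next closest is /v/ at distance 3.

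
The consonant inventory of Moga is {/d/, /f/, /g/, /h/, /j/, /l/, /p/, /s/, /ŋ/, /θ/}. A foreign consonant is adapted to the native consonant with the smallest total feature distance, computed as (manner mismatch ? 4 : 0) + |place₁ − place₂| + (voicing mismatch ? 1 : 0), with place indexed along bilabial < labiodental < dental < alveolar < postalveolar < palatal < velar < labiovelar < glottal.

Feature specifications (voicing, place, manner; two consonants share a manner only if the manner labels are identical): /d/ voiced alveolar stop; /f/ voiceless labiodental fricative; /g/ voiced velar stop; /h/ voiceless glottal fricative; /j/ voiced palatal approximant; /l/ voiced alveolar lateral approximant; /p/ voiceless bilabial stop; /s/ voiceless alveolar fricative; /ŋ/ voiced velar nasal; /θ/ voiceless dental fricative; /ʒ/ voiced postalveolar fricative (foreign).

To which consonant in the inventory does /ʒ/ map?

/s/ is closest: same manner (fricative), place distance 1 (postalveolar→alveolar), voicing differs (+1); total 2. Next closest is /θ/ at distance 3.

s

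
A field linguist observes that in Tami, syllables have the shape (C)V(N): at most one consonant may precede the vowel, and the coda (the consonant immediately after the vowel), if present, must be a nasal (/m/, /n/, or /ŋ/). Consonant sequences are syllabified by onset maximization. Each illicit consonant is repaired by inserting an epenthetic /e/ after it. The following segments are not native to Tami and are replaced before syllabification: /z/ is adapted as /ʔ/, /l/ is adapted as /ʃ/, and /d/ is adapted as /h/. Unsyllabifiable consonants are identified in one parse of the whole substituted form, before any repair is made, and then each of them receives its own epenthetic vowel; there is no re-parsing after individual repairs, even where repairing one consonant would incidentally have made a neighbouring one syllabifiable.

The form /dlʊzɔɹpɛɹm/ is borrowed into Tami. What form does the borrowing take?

heʃʊʔɔɹepɛɹeme

Substitution: /d/ → /h/, /l/ → /ʃ/, /z/ → /ʔ/, giving /hʃʊʔɔɹpɛɹm/.
The consonants /h/, /ɹ/, /ɹ/, /m/ cannot be parsed into a legal (C)V(N) syllable (only a nasal (/m/, /n/, or /ŋ/) is licensed in coda position; onsets are limited to one consonant).
Inserting the epenthetic vowel yields /h/ → /he/, /ɹ/ → /ɹe/, /ɹ/ → /ɹe/, /m/ → /me/.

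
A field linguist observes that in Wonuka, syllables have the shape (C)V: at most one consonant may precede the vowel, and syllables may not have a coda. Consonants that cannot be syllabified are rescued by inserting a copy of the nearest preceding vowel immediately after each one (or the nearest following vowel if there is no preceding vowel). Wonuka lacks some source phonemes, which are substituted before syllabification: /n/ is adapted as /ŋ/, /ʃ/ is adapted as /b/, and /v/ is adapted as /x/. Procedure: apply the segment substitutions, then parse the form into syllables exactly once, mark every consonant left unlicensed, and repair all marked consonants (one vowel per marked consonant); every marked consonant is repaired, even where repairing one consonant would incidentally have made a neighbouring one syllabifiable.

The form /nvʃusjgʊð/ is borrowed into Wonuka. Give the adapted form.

ŋuxubusujugʊðʊ

Substitution: /n/ → /ŋ/, /v/ → /x/, /ʃ/ → /b/, giving /ŋxbusjgʊð/.
The consonants /ŋ/, /x/, /s/, /j/, /ð/ cannot be parsed into a legal (C)V syllable (no codas are permitted; onsets are limited to one consonant).
Inserting the epenthetic vowel yields /ŋ/ → /ŋu/, /x/ → /xu/, /s/ → /su/, /j/ → /ju/, /ð/ → /ðʊ/.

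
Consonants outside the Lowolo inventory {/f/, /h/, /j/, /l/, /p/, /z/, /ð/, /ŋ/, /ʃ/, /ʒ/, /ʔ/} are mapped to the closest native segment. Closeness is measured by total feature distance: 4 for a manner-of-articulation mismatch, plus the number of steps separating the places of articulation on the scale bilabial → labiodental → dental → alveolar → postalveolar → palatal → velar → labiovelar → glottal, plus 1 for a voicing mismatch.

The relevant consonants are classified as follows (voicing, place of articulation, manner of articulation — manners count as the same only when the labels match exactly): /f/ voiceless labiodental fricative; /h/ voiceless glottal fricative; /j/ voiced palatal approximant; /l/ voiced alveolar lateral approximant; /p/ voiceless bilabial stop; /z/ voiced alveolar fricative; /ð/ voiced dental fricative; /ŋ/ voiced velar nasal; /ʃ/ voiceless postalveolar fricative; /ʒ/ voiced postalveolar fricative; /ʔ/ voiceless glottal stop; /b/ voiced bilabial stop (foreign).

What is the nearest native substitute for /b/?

/p/ is closest: same manner (stop), place distance 0 (bilabial→bilabial), voicing differs (+1); total 1. Next closest is /f/ at distance 6.

p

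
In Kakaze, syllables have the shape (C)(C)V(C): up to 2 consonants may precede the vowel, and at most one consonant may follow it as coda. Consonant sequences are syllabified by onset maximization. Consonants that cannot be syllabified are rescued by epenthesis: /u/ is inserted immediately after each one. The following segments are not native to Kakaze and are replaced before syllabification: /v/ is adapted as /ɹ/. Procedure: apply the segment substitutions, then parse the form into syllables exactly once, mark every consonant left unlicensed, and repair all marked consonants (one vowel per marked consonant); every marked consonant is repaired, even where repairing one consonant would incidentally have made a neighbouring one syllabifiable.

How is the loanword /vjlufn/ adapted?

ɹujlufnu

Substitution: /v/ → /ɹ/, giving /ɹjlufn/.
Under (C)(C)V(C), the unsyllabifiable consonants are /ɹ/, /n/ (at most one coda consonant is licensed; onsets may contain at most 2 consonants).
Epenthesis after each stranded consonant: /ɹ/ → /ɹu/, /n/ → /nu/.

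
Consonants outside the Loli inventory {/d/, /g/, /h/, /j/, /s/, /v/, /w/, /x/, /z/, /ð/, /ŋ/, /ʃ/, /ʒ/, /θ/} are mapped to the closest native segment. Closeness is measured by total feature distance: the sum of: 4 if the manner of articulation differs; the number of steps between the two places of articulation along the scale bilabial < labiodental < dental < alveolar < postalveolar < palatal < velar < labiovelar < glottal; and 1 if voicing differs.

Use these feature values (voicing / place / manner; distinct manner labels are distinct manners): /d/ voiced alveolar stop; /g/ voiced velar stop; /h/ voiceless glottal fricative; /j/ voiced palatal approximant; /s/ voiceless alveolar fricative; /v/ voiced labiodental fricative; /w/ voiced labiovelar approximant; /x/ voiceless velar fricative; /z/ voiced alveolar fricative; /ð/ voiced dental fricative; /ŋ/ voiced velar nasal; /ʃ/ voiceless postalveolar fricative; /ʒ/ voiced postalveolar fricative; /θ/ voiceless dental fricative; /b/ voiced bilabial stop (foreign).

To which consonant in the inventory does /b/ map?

d

/d/ is closest: same manner (stop), place distance 3 (bilabial→alveolar), same voicing; total 3. Next closest is /v/ at distance 5.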